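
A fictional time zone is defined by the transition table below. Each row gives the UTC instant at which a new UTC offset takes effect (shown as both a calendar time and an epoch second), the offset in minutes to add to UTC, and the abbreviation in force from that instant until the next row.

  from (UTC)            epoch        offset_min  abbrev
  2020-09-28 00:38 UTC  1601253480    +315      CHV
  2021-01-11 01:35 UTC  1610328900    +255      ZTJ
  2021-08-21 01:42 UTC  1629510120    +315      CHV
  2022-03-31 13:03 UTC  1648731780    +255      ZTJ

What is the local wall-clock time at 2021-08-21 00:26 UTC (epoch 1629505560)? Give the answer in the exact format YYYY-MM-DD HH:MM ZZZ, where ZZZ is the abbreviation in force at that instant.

2021-08-21 04:41 ZTJ

Query: 2021-08-21 00:26 UTC
Rule 2/4 (ZTJ, +04:15): 2021-01-11 01:35 UTC ≤ query < 2021-08-21 01:42 UTC
0·60 + 26 + 255 = 281 min
281 = 0·1440 + 281; 281 = 4·60 + 41 → 04:41, same day
→ 2021-08-21 04:41 ZTJ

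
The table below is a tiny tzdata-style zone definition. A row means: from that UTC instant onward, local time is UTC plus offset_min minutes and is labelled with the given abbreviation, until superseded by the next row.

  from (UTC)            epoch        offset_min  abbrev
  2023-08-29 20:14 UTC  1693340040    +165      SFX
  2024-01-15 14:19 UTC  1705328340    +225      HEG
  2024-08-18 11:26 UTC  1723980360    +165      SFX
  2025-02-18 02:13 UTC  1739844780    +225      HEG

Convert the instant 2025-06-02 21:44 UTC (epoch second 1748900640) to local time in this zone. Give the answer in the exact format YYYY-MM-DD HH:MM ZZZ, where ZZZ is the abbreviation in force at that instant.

2025-06-03 01:29 HEG

Query: 2025-06-02 21:44 UTC
Rule 4/4 (HEG, +03:45): 2025-02-18 02:13 UTC ≤ query < +∞
21·60 + 44 + 225 = 1529 min
1529 = 1·1440 + 89; 89 = 1·60 + 29 → 01:29, 2025-06-02 + 1 day = 2025-06-03
→ 2025-06-03 01:29 HEG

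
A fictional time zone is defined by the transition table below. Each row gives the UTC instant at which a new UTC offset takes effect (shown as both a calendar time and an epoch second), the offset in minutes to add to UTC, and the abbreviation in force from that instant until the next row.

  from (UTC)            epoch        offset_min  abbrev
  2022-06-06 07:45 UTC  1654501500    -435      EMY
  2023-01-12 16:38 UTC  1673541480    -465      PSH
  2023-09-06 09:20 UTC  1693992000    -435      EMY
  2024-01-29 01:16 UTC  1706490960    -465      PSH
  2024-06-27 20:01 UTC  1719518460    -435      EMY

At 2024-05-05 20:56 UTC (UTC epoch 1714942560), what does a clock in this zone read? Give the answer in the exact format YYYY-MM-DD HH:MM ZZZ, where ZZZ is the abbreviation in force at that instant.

Query: 2024-05-05 20:56 UTC
Rule 4/5 (PSH, -07:45): 2024-01-29 01:16 UTC ≤ query < 2024-06-27 20:01 UTC
20·60 + 56 - 465 = 791 min
791 = 0·1440 + 791; 791 = 13·60 + 11 → 13:11, same day
→ 2024-05-05 13:11 PSH

2024-05-05 13:11 PSH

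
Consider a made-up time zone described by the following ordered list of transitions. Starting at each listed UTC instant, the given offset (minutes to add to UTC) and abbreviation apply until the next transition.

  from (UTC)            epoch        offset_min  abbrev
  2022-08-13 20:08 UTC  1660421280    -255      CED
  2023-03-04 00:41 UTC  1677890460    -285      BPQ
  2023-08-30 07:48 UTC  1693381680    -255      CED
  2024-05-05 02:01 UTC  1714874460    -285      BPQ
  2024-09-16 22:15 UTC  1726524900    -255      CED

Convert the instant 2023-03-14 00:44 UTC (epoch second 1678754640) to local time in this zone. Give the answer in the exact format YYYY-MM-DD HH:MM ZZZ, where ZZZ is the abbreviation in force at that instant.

2023-03-13 19:59 BPQ

Query: 2023-03-14 00:44 UTC
Rule 2/5 (BPQ, -04:45): 2023-03-04 00:41 UTC ≤ query < 2023-08-30 07:48 UTC
0·60 + 44 - 285 = -241 min
-241 = -1·1440 + 1199; 1199 = 19·60 + 59 → 19:59, 2023-03-14 - 1 day = 2023-03-13
→ 2023-03-13 19:59 BPQ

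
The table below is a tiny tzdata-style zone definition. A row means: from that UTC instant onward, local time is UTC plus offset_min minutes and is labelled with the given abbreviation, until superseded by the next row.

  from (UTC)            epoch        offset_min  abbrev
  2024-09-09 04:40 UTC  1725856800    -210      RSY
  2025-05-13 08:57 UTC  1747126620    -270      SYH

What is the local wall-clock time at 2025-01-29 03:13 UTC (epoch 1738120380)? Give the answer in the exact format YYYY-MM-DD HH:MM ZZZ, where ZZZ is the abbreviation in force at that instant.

Query: 2025-01-29 03:13 UTC
Rule 1/2 (RSY, -03:30): 2024-09-09 04:40 UTC ≤ query < 2025-05-13 08:57 UTC
3·60 + 13 - 210 = -17 min
-17 = -1·1440 + 1423; 1423 = 23·60 + 43 → 23:43, 2025-01-29 - 1 day = 2025-01-28
→ 2025-01-28 23:43 RSY

2025-01-28 23:43 RSY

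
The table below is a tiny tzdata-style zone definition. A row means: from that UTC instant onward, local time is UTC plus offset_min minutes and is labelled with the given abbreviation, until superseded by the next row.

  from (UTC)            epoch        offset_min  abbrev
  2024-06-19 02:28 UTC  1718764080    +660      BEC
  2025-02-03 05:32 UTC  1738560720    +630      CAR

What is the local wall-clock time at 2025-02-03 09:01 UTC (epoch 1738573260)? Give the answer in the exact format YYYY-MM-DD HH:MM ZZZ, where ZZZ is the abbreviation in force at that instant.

Query: 2025-02-03 09:01 UTC
Rule 2/2 (CAR, +10:30): 2025-02-03 05:32 UTC ≤ query < +∞
9·60 + 1 + 630 = 1171 min
1171 = 0·1440 + 1171; 1171 = 19·60 + 31 → 19:31, same day
→ 2025-02-03 19:31 CAR

2025-02-03 19:31 CAR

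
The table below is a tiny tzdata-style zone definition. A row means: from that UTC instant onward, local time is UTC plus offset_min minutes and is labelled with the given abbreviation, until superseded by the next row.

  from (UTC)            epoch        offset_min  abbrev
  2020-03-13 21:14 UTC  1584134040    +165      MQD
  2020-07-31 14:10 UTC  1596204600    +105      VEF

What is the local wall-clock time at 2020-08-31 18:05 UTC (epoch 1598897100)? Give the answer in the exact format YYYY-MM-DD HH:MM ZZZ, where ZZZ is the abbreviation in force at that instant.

2020-08-31 19:50 VEF

Query: 2020-08-31 18:05 UTC
Rule 2/2 (VEF, +01:45): 2020-07-31 14:10 UTC ≤ query < +∞
18·60 + 5 + 105 = 1190 min
1190 = 0·1440 + 1190; 1190 = 19·60 + 50 → 19:50, same day
→ 2020-08-31 19:50 VEF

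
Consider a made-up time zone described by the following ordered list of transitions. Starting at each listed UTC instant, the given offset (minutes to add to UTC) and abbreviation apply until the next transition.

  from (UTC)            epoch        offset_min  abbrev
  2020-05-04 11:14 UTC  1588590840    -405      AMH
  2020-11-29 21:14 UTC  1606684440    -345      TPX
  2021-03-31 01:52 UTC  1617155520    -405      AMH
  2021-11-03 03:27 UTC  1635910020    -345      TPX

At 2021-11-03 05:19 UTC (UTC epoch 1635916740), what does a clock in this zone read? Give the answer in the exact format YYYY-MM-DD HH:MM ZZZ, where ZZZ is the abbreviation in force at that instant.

2021-11-02 23:34 TPX

Query: 2021-11-03 05:19 UTC
Rule 4/4 (TPX, -05:45): 2021-11-03 03:27 UTC ≤ query < +∞
5·60 + 19 - 345 = -26 min
-26 = -1·1440 + 1414; 1414 = 23·60 + 34 → 23:34, 2021-11-03 - 1 day = 2021-11-02
→ 2021-11-02 23:34 TPX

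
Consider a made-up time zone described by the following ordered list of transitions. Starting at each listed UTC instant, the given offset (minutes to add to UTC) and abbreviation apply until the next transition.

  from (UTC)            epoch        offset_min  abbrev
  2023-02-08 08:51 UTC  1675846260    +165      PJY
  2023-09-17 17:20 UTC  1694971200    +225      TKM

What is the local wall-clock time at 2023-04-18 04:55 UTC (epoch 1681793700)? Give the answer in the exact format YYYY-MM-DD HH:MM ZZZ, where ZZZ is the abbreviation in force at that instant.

2023-04-18 07:40 PJY

Query: 2023-04-18 04:55 UTC
Rule 1/2 (PJY, +02:45): 2023-02-08 08:51 UTC ≤ query < 2023-09-17 17:20 UTC
4·60 + 55 + 165 = 460 min
460 = 0·1440 + 460; 460 = 7·60 + 40 → 07:40, same day
→ 2023-04-18 07:40 PJY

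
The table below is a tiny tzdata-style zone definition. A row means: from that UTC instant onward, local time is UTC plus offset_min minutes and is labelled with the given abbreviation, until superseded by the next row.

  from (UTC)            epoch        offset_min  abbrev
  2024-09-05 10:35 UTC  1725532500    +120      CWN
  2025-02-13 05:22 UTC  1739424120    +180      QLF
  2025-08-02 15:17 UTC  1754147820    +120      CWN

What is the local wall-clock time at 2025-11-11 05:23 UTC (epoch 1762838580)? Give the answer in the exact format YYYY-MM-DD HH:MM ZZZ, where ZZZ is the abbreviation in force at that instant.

2025-11-11 07:23 CWN

Query: 2025-11-11 05:23 UTC
Rule 3/3 (CWN, +02:00): 2025-08-02 15:17 UTC ≤ query < +∞
5·60 + 23 + 120 = 443 min
443 = 0·1440 + 443; 443 = 7·60 + 23 → 07:23, same day
→ 2025-11-11 07:23 CWN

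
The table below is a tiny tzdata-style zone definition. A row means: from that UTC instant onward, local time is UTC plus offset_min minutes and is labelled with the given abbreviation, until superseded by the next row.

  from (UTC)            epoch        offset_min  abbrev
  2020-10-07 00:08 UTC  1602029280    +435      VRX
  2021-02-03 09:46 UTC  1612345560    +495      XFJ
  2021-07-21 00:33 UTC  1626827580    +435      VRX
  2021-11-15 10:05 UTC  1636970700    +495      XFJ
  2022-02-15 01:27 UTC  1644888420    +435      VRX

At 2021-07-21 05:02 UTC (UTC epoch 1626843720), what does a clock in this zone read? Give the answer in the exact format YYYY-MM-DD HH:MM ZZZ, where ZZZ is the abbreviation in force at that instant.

2021-07-21 12:17 VRX

Query: 2021-07-21 05:02 UTC
Rule 3/5 (VRX, +07:15): 2021-07-21 00:33 UTC ≤ query < 2021-11-15 10:05 UTC
5·60 + 2 + 435 = 737 min
737 = 0·1440 + 737; 737 = 12·60 + 17 → 12:17, same day
→ 2021-07-21 12:17 VRX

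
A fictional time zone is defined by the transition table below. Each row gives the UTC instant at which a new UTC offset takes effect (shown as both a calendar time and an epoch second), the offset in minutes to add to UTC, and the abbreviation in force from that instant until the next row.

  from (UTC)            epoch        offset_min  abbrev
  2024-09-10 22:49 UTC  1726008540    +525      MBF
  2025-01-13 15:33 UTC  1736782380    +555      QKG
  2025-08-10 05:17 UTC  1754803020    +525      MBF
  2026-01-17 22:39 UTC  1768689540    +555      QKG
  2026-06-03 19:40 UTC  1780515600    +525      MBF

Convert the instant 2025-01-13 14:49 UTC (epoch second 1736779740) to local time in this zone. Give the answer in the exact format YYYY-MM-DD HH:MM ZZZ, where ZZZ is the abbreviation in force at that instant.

2025-01-13 23:34 MBF

Query: 2025-01-13 14:49 UTC
Rule 1/5 (MBF, +08:45): 2024-09-10 22:49 UTC ≤ query < 2025-01-13 15:33 UTC
14·60 + 49 + 525 = 1414 min
1414 = 0·1440 + 1414; 1414 = 23·60 + 34 → 23:34, same day
→ 2025-01-13 23:34 MBF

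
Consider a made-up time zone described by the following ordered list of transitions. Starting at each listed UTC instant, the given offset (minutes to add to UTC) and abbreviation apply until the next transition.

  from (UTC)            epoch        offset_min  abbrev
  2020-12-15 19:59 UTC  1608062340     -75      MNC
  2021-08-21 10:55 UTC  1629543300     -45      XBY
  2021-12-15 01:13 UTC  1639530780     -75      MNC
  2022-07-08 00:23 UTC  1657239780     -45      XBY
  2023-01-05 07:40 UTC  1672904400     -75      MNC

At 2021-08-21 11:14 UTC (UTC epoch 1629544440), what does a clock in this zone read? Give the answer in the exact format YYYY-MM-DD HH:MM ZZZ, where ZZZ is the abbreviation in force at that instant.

Query: 2021-08-21 11:14 UTC
Rule 2/5 (XBY, -00:45): 2021-08-21 10:55 UTC ≤ query < 2021-12-15 01:13 UTC
11·60 + 14 - 45 = 629 min
629 = 0·1440 + 629; 629 = 10·60 + 29 → 10:29, same day
→ 2021-08-21 10:29 XBY

2021-08-21 10:29 XBY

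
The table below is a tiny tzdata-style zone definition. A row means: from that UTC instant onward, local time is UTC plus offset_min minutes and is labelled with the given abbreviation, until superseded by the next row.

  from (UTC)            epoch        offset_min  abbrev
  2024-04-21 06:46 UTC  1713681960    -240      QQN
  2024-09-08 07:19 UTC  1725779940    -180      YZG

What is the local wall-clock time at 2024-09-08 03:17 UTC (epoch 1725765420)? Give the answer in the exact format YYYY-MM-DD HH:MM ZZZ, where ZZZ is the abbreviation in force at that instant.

2024-09-07 23:17 QQN

Query: 2024-09-08 03:17 UTC
Rule 1/2 (QQN, -04:00): 2024-04-21 06:46 UTC ≤ query < 2024-09-08 07:19 UTC
3·60 + 17 - 240 = -43 min
-43 = -1·1440 + 1397; 1397 = 23·60 + 17 → 23:17, 2024-09-08 - 1 day = 2024-09-07
→ 2024-09-07 23:17 QQN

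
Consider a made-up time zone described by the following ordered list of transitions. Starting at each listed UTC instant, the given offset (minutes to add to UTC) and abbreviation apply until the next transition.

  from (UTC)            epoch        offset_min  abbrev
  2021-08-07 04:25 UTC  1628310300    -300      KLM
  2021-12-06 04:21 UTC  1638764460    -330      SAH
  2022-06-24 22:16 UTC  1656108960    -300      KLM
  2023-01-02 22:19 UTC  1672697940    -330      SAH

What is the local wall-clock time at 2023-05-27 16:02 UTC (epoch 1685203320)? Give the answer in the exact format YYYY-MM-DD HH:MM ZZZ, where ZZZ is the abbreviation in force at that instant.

2023-05-27 10:32 SAH

Query: 2023-05-27 16:02 UTC
Rule 4/4 (SAH, -05:30): 2023-01-02 22:19 UTC ≤ query < +∞
16·60 + 2 - 330 = 632 min
632 = 0·1440 + 632; 632 = 10·60 + 32 → 10:32, same day
→ 2023-05-27 10:32 SAH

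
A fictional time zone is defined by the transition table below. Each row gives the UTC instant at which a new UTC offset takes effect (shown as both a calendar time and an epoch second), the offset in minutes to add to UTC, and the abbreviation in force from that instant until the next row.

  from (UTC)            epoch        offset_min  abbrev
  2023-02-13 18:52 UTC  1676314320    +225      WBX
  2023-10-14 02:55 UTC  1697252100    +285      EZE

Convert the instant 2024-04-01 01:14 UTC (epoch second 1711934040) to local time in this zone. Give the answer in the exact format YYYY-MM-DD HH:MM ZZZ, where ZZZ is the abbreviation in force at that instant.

2024-04-01 05:59 EZE

Query: 2024-04-01 01:14 UTC
Rule 2/2 (EZE, +04:45): 2023-10-14 02:55 UTC ≤ query < +∞
1·60 + 14 + 285 = 359 min
359 = 0·1440 + 359; 359 = 5·60 + 59 → 05:59, same day
→ 2024-04-01 05:59 EZE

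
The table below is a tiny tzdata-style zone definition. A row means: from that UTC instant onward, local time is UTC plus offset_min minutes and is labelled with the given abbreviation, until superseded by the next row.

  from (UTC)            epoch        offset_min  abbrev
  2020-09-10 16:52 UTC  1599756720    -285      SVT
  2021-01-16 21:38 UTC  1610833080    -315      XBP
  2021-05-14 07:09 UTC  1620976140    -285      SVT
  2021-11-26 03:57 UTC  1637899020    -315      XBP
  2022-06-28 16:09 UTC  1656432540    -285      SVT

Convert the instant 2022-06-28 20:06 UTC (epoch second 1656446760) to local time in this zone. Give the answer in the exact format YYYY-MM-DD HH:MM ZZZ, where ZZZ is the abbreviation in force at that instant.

Query: 2022-06-28 20:06 UTC
Rule 5/5 (SVT, -04:45): 2022-06-28 16:09 UTC ≤ query < +∞
20·60 + 6 - 285 = 921 min
921 = 0·1440 + 921; 921 = 15·60 + 21 → 15:21, same day
→ 2022-06-28 15:21 SVT

2022-06-28 15:21 SVT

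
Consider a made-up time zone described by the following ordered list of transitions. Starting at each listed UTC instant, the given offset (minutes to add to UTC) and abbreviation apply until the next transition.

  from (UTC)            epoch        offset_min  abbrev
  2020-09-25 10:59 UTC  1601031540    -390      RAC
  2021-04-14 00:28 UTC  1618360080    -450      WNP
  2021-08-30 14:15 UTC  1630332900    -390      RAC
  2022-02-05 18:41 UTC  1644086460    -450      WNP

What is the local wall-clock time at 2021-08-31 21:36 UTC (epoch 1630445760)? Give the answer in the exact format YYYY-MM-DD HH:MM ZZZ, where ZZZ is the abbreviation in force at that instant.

Query: 2021-08-31 21:36 UTC
Rule 3/4 (RAC, -06:30): 2021-08-30 14:15 UTC ≤ query < 2022-02-05 18:41 UTC
21·60 + 36 - 390 = 906 min
906 = 0·1440 + 906; 906 = 15·60 + 6 → 15:06, same day
→ 2021-08-31 15:06 RAC

2021-08-31 15:06 RAC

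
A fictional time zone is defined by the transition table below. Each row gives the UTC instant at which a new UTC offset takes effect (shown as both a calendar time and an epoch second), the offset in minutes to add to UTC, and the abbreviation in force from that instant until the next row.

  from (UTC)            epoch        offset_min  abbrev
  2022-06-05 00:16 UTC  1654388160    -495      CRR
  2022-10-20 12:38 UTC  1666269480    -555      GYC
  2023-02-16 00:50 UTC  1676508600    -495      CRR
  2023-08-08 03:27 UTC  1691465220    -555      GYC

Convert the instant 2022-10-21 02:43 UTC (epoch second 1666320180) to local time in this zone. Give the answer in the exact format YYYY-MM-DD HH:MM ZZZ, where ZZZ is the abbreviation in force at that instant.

2022-10-20 17:28 GYC

Query: 2022-10-21 02:43 UTC
Rule 2/4 (GYC, -09:15): 2022-10-20 12:38 UTC ≤ query < 2023-02-16 00:50 UTC
2·60 + 43 - 555 = -392 min
-392 = -1·1440 + 1048; 1048 = 17·60 + 28 → 17:28, 2022-10-21 - 1 day = 2022-10-20
→ 2022-10-20 17:28 GYC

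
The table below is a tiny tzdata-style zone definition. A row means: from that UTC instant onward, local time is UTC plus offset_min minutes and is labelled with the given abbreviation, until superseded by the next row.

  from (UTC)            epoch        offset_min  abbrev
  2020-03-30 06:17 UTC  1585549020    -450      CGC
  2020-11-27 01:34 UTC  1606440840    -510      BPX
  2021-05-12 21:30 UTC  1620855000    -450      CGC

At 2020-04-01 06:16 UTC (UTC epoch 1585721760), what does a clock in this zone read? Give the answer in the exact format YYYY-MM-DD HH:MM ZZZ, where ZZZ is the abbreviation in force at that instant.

Query: 2020-04-01 06:16 UTC
Rule 1/3 (CGC, -07:30): 2020-03-30 06:17 UTC ≤ query < 2020-11-27 01:34 UTC
6·60 + 16 - 450 = -74 min
-74 = -1·1440 + 1366; 1366 = 22·60 + 46 → 22:46, 2020-04-01 - 1 day = 2020-03-31
→ 2020-03-31 22:46 CGC

2020-03-31 22:46 CGC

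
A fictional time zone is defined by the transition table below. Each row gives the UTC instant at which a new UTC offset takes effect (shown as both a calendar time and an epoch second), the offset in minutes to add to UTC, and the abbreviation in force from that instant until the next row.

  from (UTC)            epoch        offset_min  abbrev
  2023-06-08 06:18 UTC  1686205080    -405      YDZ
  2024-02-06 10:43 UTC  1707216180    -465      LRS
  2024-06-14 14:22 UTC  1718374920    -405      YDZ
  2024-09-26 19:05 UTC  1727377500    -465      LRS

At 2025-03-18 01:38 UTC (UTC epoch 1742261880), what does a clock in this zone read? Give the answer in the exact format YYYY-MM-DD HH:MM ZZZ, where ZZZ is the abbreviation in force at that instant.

Query: 2025-03-18 01:38 UTC
Rule 4/4 (LRS, -07:45): 2024-09-26 19:05 UTC ≤ query < +∞
1·60 + 38 - 465 = -367 min
-367 = -1·1440 + 1073; 1073 = 17·60 + 53 → 17:53, 2025-03-18 - 1 day = 2025-03-17
→ 2025-03-17 17:53 LRS

2025-03-17 17:53 LRS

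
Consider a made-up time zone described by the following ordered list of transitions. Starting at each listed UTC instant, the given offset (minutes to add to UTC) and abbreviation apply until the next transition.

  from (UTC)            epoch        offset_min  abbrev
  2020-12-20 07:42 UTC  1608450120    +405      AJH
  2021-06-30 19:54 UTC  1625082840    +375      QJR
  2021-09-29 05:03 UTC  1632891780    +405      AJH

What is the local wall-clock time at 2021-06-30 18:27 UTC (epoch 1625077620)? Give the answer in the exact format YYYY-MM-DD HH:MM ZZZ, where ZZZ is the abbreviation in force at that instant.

2021-07-01 01:12 AJH

Query: 2021-06-30 18:27 UTC
Rule 1/3 (AJH, +06:45): 2020-12-20 07:42 UTC ≤ query < 2021-06-30 19:54 UTC
18·60 + 27 + 405 = 1512 min
1512 = 1·1440 + 72; 72 = 1·60 + 12 → 01:12, 2021-06-30 + 1 day = 2021-07-01
→ 2021-07-01 01:12 AJH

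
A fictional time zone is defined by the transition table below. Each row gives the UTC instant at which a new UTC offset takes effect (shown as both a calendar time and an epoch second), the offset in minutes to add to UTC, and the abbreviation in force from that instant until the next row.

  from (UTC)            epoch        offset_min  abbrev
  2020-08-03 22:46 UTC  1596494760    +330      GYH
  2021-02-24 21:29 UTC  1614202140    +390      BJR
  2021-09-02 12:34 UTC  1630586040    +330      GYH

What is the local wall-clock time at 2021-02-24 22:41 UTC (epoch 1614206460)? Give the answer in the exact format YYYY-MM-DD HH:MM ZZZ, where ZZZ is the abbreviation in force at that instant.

Query: 2021-02-24 22:41 UTC
Rule 2/3 (BJR, +06:30): 2021-02-24 21:29 UTC ≤ query < 2021-09-02 12:34 UTC
22·60 + 41 + 390 = 1751 min
1751 = 1·1440 + 311; 311 = 5·60 + 11 → 05:11, 2021-02-24 + 1 day = 2021-02-25
→ 2021-02-25 05:11 BJR

2021-02-25 05:11 BJR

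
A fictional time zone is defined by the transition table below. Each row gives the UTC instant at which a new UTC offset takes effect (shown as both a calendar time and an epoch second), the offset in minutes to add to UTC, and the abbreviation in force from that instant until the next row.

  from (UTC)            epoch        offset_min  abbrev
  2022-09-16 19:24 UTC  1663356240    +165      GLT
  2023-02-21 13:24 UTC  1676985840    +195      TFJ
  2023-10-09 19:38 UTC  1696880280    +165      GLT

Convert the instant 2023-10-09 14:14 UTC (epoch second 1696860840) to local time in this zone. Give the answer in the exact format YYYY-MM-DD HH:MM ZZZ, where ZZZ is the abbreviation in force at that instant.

2023-10-09 17:29 TFJ

Query: 2023-10-09 14:14 UTC
Rule 2/3 (TFJ, +03:15): 2023-02-21 13:24 UTC ≤ query < 2023-10-09 19:38 UTC
14·60 + 14 + 195 = 1049 min
1049 = 0·1440 + 1049; 1049 = 17·60 + 29 → 17:29, same day
→ 2023-10-09 17:29 TFJ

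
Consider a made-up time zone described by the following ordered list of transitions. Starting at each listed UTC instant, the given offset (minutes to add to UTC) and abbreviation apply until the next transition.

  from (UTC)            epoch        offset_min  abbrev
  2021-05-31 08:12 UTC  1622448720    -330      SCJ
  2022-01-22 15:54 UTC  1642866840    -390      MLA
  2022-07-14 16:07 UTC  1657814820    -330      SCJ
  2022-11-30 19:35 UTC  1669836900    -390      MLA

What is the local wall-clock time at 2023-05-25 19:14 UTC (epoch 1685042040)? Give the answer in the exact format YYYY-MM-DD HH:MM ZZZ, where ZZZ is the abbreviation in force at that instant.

2023-05-25 12:44 MLA

Query: 2023-05-25 19:14 UTC
Rule 4/4 (MLA, -06:30): 2022-11-30 19:35 UTC ≤ query < +∞
19·60 + 14 - 390 = 764 min
764 = 0·1440 + 764; 764 = 12·60 + 44 → 12:44, same day
→ 2023-05-25 12:44 MLA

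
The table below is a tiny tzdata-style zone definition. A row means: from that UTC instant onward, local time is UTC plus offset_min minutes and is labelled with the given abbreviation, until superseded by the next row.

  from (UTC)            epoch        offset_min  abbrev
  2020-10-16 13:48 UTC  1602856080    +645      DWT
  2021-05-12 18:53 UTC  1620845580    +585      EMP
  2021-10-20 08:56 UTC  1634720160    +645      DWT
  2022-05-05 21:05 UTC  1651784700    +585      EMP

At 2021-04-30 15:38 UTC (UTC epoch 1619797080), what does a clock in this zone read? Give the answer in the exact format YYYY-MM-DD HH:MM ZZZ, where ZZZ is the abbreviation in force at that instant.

Query: 2021-04-30 15:38 UTC
Rule 1/4 (DWT, +10:45): 2020-10-16 13:48 UTC ≤ query < 2021-05-12 18:53 UTC
15·60 + 38 + 645 = 1583 min
1583 = 1·1440 + 143; 143 = 2·60 + 23 → 02:23, 2021-04-30 + 1 day = 2021-05-01
→ 2021-05-01 02:23 DWT

2021-05-01 02:23 DWT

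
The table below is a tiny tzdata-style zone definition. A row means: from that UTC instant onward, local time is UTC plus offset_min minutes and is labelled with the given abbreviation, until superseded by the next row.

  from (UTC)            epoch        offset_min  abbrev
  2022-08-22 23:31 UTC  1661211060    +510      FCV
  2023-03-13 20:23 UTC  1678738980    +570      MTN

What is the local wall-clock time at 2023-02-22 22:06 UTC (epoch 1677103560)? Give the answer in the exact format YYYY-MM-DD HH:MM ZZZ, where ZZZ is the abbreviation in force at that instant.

Query: 2023-02-22 22:06 UTC
Rule 1/2 (FCV, +08:30): 2022-08-22 23:31 UTC ≤ query < 2023-03-13 20:23 UTC
22·60 + 6 + 510 = 1836 min
1836 = 1·1440 + 396; 396 = 6·60 + 36 → 06:36, 2023-02-22 + 1 day = 2023-02-23
→ 2023-02-23 06:36 FCV

2023-02-23 06:36 FCV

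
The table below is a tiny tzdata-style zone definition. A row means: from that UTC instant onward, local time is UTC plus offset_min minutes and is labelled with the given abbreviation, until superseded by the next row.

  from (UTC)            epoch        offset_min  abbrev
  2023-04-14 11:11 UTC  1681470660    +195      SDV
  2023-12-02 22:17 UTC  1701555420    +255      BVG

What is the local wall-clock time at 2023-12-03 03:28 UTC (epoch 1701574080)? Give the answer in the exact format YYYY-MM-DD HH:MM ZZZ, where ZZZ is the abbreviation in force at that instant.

2023-12-03 07:43 BVG

Query: 2023-12-03 03:28 UTC
Rule 2/2 (BVG, +04:15): 2023-12-02 22:17 UTC ≤ query < +∞
3·60 + 28 + 255 = 463 min
463 = 0·1440 + 463; 463 = 7·60 + 43 → 07:43, same day
→ 2023-12-03 07:43 BVG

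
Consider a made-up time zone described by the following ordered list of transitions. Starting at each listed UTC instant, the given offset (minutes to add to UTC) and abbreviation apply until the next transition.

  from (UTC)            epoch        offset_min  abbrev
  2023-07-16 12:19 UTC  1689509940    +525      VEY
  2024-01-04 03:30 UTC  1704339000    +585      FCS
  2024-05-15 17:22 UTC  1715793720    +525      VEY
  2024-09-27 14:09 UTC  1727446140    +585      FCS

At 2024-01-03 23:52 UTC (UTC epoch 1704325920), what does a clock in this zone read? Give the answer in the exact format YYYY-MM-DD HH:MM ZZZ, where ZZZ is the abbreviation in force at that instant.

2024-01-04 08:37 VEY

Query: 2024-01-03 23:52 UTC
Rule 1/4 (VEY, +08:45): 2023-07-16 12:19 UTC ≤ query < 2024-01-04 03:30 UTC
23·60 + 52 + 525 = 1957 min
1957 = 1·1440 + 517; 517 = 8·60 + 37 → 08:37, 2024-01-03 + 1 day = 2024-01-04
→ 2024-01-04 08:37 VEY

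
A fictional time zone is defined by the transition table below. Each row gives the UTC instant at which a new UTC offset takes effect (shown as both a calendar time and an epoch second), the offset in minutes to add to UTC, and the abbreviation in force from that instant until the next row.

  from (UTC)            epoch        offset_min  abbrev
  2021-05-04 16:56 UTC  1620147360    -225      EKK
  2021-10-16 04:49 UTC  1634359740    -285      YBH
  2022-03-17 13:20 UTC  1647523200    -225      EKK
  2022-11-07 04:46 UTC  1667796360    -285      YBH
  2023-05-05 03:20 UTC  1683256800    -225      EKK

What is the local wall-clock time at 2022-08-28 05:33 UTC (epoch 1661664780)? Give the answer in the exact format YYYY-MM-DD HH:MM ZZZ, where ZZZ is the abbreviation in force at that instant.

Query: 2022-08-28 05:33 UTC
Rule 3/5 (EKK, -03:45): 2022-03-17 13:20 UTC ≤ query < 2022-11-07 04:46 UTC
5·60 + 33 - 225 = 108 min
108 = 0·1440 + 108; 108 = 1·60 + 48 → 01:48, same day
→ 2022-08-28 01:48 EKK

2022-08-28 01:48 EKK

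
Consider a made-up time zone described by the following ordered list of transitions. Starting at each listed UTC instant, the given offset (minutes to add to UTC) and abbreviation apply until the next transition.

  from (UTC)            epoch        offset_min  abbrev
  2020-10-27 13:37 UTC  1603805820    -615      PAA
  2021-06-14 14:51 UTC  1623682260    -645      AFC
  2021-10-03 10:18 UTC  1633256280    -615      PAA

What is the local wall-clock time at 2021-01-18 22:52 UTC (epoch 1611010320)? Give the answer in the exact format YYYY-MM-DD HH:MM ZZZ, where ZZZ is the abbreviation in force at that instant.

Query: 2021-01-18 22:52 UTC
Rule 1/3 (PAA, -10:15): 2020-10-27 13:37 UTC ≤ query < 2021-06-14 14:51 UTC
22·60 + 52 - 615 = 757 min
757 = 0·1440 + 757; 757 = 12·60 + 37 → 12:37, same day
→ 2021-01-18 12:37 PAA

2021-01-18 12:37 PAA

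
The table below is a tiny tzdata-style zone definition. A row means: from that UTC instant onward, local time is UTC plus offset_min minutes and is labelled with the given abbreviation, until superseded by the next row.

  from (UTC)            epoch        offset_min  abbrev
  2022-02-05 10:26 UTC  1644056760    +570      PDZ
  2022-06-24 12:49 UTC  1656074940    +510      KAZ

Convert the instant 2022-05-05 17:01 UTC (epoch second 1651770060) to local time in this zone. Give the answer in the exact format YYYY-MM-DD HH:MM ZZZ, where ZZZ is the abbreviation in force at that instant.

Query: 2022-05-05 17:01 UTC
Rule 1/2 (PDZ, +09:30): 2022-02-05 10:26 UTC ≤ query < 2022-06-24 12:49 UTC
17·60 + 1 + 570 = 1591 min
1591 = 1·1440 + 151; 151 = 2·60 + 31 → 02:31, 2022-05-05 + 1 day = 2022-05-06
→ 2022-05-06 02:31 PDZ

2022-05-06 02:31 PDZ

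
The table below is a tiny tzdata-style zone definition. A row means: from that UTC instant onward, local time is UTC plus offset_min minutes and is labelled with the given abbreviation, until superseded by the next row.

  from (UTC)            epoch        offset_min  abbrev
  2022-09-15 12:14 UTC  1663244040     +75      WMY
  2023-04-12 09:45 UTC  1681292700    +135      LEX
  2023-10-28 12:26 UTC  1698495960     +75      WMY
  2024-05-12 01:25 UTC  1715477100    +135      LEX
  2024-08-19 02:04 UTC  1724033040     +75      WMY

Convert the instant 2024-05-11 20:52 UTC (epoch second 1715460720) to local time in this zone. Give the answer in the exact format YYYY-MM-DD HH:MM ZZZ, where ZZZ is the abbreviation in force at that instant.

2024-05-11 22:07 WMY

Query: 2024-05-11 20:52 UTC
Rule 3/5 (WMY, +01:15): 2023-10-28 12:26 UTC ≤ query < 2024-05-12 01:25 UTC
20·60 + 52 + 75 = 1327 min
1327 = 0·1440 + 1327; 1327 = 22·60 + 7 → 22:07, same day
→ 2024-05-11 22:07 WMY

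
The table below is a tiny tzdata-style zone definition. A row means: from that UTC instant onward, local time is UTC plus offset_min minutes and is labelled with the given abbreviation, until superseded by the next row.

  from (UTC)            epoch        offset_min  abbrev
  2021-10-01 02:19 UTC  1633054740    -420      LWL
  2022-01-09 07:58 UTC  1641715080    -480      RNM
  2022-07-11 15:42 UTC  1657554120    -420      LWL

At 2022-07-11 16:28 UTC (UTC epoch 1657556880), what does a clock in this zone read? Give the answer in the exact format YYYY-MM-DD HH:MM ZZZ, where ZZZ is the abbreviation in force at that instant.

2022-07-11 09:28 LWL

Query: 2022-07-11 16:28 UTC
Rule 3/3 (LWL, -07:00): 2022-07-11 15:42 UTC ≤ query < +∞
16·60 + 28 - 420 = 568 min
568 = 0·1440 + 568; 568 = 9·60 + 28 → 09:28, same day
→ 2022-07-11 09:28 LWL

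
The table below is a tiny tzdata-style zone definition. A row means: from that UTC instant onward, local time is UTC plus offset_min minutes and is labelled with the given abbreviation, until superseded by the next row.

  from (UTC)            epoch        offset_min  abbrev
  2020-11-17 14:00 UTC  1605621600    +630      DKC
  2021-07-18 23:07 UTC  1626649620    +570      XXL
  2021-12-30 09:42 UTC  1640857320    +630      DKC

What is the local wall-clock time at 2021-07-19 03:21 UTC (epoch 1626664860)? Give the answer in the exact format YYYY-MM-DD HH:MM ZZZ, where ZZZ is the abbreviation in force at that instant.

2021-07-19 12:51 XXL

Query: 2021-07-19 03:21 UTC
Rule 2/3 (XXL, +09:30): 2021-07-18 23:07 UTC ≤ query < 2021-12-30 09:42 UTC
3·60 + 21 + 570 = 771 min
771 = 0·1440 + 771; 771 = 12·60 + 51 → 12:51, same day
→ 2021-07-19 12:51 XXL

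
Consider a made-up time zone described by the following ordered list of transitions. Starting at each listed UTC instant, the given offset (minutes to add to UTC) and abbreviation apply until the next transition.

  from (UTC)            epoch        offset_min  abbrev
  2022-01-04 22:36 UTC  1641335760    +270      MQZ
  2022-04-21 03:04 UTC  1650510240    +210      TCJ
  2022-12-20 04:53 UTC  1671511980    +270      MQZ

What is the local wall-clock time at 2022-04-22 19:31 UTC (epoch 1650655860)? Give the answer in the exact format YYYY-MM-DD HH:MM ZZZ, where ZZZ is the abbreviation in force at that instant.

Query: 2022-04-22 19:31 UTC
Rule 2/3 (TCJ, +03:30): 2022-04-21 03:04 UTC ≤ query < 2022-12-20 04:53 UTC
19·60 + 31 + 210 = 1381 min
1381 = 0·1440 + 1381; 1381 = 23·60 + 1 → 23:01, same day
→ 2022-04-22 23:01 TCJ

2022-04-22 23:01 TCJ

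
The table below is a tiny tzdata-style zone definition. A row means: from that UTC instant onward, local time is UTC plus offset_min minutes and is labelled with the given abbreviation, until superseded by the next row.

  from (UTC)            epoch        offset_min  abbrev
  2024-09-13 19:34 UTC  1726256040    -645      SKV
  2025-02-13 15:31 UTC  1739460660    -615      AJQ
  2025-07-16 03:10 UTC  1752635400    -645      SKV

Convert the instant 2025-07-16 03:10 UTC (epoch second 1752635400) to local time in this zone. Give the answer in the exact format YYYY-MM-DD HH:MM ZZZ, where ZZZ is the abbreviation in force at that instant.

Query: 2025-07-16 03:10 UTC
Rule 3/3 (SKV, -10:45): 2025-07-16 03:10 UTC ≤ query < +∞
3·60 + 10 - 645 = -455 min
-455 = -1·1440 + 985; 985 = 16·60 + 25 → 16:25, 2025-07-16 - 1 day = 2025-07-15
→ 2025-07-15 16:25 SKV

2025-07-15 16:25 SKV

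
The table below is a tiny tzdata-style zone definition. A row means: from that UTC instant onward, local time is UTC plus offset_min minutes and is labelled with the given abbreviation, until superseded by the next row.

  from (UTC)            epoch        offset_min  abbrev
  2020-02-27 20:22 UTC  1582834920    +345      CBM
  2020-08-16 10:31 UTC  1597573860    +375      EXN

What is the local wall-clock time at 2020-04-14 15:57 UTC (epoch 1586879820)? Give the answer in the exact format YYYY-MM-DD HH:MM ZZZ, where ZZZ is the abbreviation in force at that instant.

2020-04-14 21:42 CBM

Query: 2020-04-14 15:57 UTC
Rule 1/2 (CBM, +05:45): 2020-02-27 20:22 UTC ≤ query < 2020-08-16 10:31 UTC
15·60 + 57 + 345 = 1302 min
1302 = 0·1440 + 1302; 1302 = 21·60 + 42 → 21:42, same day
→ 2020-04-14 21:42 CBM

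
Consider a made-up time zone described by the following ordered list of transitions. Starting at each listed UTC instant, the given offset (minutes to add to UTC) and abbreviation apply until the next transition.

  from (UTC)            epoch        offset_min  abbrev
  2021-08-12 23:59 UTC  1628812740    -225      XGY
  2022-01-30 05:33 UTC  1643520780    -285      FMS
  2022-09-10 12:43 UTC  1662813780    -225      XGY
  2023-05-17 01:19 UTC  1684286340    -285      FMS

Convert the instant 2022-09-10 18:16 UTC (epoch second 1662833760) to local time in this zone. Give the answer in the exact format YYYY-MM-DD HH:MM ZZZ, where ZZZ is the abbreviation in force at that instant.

2022-09-10 14:31 XGY

Query: 2022-09-10 18:16 UTC
Rule 3/4 (XGY, -03:45): 2022-09-10 12:43 UTC ≤ query < 2023-05-17 01:19 UTC
18·60 + 16 - 225 = 871 min
871 = 0·1440 + 871; 871 = 14·60 + 31 → 14:31, same day
→ 2022-09-10 14:31 XGY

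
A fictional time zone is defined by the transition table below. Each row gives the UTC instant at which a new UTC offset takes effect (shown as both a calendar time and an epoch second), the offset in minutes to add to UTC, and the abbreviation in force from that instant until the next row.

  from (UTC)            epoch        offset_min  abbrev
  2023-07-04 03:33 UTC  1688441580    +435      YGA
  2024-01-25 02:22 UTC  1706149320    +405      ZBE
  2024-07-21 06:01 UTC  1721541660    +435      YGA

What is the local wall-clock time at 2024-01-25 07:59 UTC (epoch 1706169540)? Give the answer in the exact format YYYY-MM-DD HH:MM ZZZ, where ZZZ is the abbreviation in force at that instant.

Query: 2024-01-25 07:59 UTC
Rule 2/3 (ZBE, +06:45): 2024-01-25 02:22 UTC ≤ query < 2024-07-21 06:01 UTC
7·60 + 59 + 405 = 884 min
884 = 0·1440 + 884; 884 = 14·60 + 44 → 14:44, same day
→ 2024-01-25 14:44 ZBE

2024-01-25 14:44 ZBE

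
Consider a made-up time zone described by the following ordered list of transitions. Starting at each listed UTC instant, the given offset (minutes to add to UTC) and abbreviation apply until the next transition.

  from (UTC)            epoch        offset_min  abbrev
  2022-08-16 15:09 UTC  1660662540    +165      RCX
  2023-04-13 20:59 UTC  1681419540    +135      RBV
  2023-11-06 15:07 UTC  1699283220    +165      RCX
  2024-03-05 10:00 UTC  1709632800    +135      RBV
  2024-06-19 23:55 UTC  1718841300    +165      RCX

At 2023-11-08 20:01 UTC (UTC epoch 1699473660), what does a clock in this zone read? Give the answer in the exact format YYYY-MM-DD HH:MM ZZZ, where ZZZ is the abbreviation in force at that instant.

Query: 2023-11-08 20:01 UTC
Rule 3/5 (RCX, +02:45): 2023-11-06 15:07 UTC ≤ query < 2024-03-05 10:00 UTC
20·60 + 1 + 165 = 1366 min
1366 = 0·1440 + 1366; 1366 = 22·60 + 46 → 22:46, same day
→ 2023-11-08 22:46 RCX

2023-11-08 22:46 RCX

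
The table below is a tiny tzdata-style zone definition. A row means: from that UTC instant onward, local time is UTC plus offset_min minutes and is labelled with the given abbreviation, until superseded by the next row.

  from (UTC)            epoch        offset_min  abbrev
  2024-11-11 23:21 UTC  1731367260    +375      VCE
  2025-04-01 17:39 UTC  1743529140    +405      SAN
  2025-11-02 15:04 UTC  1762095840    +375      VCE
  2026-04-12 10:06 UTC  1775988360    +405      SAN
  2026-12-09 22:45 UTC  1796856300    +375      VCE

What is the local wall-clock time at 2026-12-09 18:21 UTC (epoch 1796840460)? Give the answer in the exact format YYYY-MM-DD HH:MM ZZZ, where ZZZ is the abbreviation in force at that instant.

Query: 2026-12-09 18:21 UTC
Rule 4/5 (SAN, +06:45): 2026-04-12 10:06 UTC ≤ query < 2026-12-09 22:45 UTC
18·60 + 21 + 405 = 1506 min
1506 = 1·1440 + 66; 66 = 1·60 + 6 → 01:06, 2026-12-09 + 1 day = 2026-12-10
→ 2026-12-10 01:06 SAN

2026-12-10 01:06 SAN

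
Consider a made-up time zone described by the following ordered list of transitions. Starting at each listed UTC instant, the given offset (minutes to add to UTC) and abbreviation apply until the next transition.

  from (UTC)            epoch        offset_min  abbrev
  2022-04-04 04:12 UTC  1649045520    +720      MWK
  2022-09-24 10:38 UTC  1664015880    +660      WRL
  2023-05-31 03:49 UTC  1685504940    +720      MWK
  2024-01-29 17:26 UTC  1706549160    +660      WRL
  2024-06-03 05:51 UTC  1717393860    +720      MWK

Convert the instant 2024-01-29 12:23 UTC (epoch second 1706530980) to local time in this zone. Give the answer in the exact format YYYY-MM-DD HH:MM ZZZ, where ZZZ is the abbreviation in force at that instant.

Query: 2024-01-29 12:23 UTC
Rule 3/5 (MWK, +12:00): 2023-05-31 03:49 UTC ≤ query < 2024-01-29 17:26 UTC
12·60 + 23 + 720 = 1463 min
1463 = 1·1440 + 23; 23 = 0·60 + 23 → 00:23, 2024-01-29 + 1 day = 2024-01-30
→ 2024-01-30 00:23 MWK

2024-01-30 00:23 MWK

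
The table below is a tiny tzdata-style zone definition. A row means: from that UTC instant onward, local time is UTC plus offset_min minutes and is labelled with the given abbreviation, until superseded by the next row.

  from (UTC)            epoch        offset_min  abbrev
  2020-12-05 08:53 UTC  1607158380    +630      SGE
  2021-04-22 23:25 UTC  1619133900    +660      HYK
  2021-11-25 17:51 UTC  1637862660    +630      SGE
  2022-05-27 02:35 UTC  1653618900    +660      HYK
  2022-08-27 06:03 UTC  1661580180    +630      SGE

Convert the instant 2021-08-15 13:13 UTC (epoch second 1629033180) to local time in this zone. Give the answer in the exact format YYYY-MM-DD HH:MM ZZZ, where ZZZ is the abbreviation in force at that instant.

2021-08-16 00:13 HYK

Query: 2021-08-15 13:13 UTC
Rule 2/5 (HYK, +11:00): 2021-04-22 23:25 UTC ≤ query < 2021-11-25 17:51 UTC
13·60 + 13 + 660 = 1453 min
1453 = 1·1440 + 13; 13 = 0·60 + 13 → 00:13, 2021-08-15 + 1 day = 2021-08-16
→ 2021-08-16 00:13 HYK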